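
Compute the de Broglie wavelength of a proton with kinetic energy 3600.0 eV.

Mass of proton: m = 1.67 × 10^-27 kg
4.77 × 10^-13 m

Using λ = h/√(2mKE):

First convert KE to Joules: KE = 3600.0 eV = 5.768 × 10^-16 J

λ = h/√(2mKE)
λ = (6.626 × 10^-34 J·s) / √(2 × 1.67 × 10^-27 kg × 5.768 × 10^-16 J)
λ = 4.77 × 10^-13 m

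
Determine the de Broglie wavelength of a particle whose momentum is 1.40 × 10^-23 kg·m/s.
4.73 × 10^-11 m

Using the de Broglie relation λ = h/p:

λ = h/p
λ = (6.626 × 10^-34 J·s) / (1.40 × 10^-23 kg·m/s)
λ = 4.73 × 10^-11 m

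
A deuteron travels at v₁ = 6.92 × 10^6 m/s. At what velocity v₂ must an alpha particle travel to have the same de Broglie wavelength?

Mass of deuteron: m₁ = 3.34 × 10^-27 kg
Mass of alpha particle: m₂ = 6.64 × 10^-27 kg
v₂ = 3.48 × 10^6 m/s

For equal de Broglie wavelengths: λ₁ = λ₂

h/(m₁v₁) = h/(m₂v₂)
m₁v₁ = m₂v₂
v₂ = v₁ · (m₁/m₂)

v₂ = 6.92 × 10^6 m/s × (3.34 × 10^-27 kg / 6.64 × 10^-27 kg)
v₂ = 3.48 × 10^6 m/s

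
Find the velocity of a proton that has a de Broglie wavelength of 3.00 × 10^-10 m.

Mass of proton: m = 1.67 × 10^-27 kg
1.32 × 10^3 m/s

From the de Broglie relation λ = h/(mv), we solve for v:

v = h/(mλ)
v = (6.626 × 10^-34 J·s) / (1.67 × 10^-27 kg × 3.00 × 10^-10 m)
v = 1.32 × 10^3 m/s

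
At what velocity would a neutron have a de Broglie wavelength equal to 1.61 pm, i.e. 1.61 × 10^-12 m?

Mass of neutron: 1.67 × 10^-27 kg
2.46 × 10^5 m/s

From λ = h/(mv), solve for v:

v = h/(mλ)
v = (6.626 × 10^-34 J·s) / (1.67 × 10^-27 kg × 1.61 × 10^-12 m)
v = 2.46 × 10^5 m/s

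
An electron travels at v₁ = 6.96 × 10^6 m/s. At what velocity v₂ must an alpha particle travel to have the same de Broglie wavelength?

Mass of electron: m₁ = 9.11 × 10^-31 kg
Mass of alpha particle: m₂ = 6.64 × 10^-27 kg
v₂ = 9.55 × 10^2 m/s

For equal de Broglie wavelengths: λ₁ = λ₂

h/(m₁v₁) = h/(m₂v₂)
m₁v₁ = m₂v₂
v₂ = v₁ · (m₁/m₂)

v₂ = 6.96 × 10^6 m/s × (9.11 × 10^-31 kg / 6.64 × 10^-27 kg)
v₂ = 9.55 × 10^2 m/s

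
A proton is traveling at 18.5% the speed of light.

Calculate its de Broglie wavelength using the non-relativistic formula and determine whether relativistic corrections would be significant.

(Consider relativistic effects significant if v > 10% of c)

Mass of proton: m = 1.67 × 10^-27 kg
Yes, relativistic corrections are needed.

Using the non-relativistic de Broglie formula λ = h/(mv):

v = 18.5% × c = 5.546 × 10^7 m/s

λ = h/(mv)
λ = (6.626 × 10^-34 J·s) / (1.67 × 10^-27 kg × 5.546 × 10^7 m/s)
λ = 7.15 × 10^-15 m

Since v = 18.5% of c > 10% of c, relativistic corrections ARE significant and the actual wavelength would differ from this non-relativistic estimate.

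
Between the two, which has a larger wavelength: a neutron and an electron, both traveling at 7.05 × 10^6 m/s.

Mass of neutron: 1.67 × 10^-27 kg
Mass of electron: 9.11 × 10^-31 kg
The electron has the longer wavelength.

Using λ = h/(mv), since both particles have the same velocity, the wavelength depends only on mass.

For neutron: λ₁ = h/(m₁v) = 5.63 × 10^-14 m
For electron: λ₂ = h/(m₂v) = 1.03 × 10^-10 m

Since λ ∝ 1/m at constant velocity, the lighter particle has the longer wavelength.

The electron has the longer de Broglie wavelength.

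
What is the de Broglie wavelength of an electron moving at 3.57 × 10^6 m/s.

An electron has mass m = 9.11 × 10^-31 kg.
2.04 × 10^-10 m

Using the de Broglie relation λ = h/(mv):

λ = h/(mv)
λ = (6.626 × 10^-34 J·s) / (9.11 × 10^-31 kg × 3.57 × 10^6 m/s)
λ = 2.04 × 10^-10 m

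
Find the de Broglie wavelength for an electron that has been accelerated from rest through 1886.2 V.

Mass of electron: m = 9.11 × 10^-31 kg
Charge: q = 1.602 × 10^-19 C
2.82 × 10^-11 m

When a particle is accelerated through voltage V, it gains kinetic energy KE = qV.

The de Broglie wavelength is then λ = h/√(2mqV):

λ = h/√(2mqV)
λ = (6.626 × 10^-34 J·s) / √(2 × 9.11 × 10^-31 kg × 1.602 × 10^-19 C × 1886.2 V)
λ = 2.82 × 10^-11 m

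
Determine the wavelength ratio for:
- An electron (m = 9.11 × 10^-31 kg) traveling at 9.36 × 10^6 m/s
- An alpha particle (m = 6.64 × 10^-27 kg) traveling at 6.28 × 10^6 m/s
λ₁/λ₂ = 4.89 × 10^3

Using λ = h/(mv):

λ₁ = h/(m₁v₁) = 7.77 × 10^-11 m
λ₂ = h/(m₂v₂) = 1.59 × 10^-14 m

Ratio λ₁/λ₂ = (m₂v₂)/(m₁v₁)
         = (6.64 × 10^-27 kg × 6.28 × 10^6 m/s) / (9.11 × 10^-31 kg × 9.36 × 10^6 m/s)
         = 4.89 × 10^3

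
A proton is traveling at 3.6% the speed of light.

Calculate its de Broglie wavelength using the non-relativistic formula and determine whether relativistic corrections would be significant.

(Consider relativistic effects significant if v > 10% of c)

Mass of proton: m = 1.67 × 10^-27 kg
No, relativistic corrections are not needed.

Using the non-relativistic de Broglie formula λ = h/(mv):

v = 3.6% × c = 1.079 × 10^7 m/s

λ = h/(mv)
λ = (6.626 × 10^-34 J·s) / (1.67 × 10^-27 kg × 1.079 × 10^7 m/s)
λ = 3.68 × 10^-14 m

Since v = 3.6% of c < 10% of c, relativistic corrections are NOT significant and this non-relativistic result is a good approximation.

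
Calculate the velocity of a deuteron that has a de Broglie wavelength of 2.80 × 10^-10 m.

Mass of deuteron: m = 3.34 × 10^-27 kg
7.09 × 10^2 m/s

From the de Broglie relation λ = h/(mv), we solve for v:

v = h/(mλ)
v = (6.626 × 10^-34 J·s) / (3.34 × 10^-27 kg × 2.80 × 10^-10 m)
v = 7.09 × 10^2 m/s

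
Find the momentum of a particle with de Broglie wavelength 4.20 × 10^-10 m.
1.58 × 10^-24 kg·m/s

From the de Broglie relation λ = h/p, we solve for p:

p = h/λ
p = (6.626 × 10^-34 J·s) / (4.20 × 10^-10 m)
p = 1.58 × 10^-24 kg·m/s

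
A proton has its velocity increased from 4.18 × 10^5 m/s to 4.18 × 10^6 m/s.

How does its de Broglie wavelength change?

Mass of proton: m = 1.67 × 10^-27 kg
The wavelength decreases by a factor of 10.

Using λ = h/(mv):

Initial wavelength: λ₁ = h/(mv₁) = 9.49 × 10^-13 m
Final wavelength: λ₂ = h/(mv₂) = 9.49 × 10^-14 m

Since λ ∝ 1/v, when velocity increases by a factor of 10, the wavelength decreases by a factor of 10.

λ₂/λ₁ = v₁/v₂ = 1/10

The wavelength decreases by a factor of 10.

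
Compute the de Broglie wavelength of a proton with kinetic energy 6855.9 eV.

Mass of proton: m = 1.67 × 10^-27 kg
3.46 × 10^-13 m

Using λ = h/√(2mKE):

First convert KE to Joules: KE = 6855.9 eV = 1.098 × 10^-15 J

λ = h/√(2mKE)
λ = (6.626 × 10^-34 J·s) / √(2 × 1.67 × 10^-27 kg × 1.098 × 10^-15 J)
λ = 3.46 × 10^-13 m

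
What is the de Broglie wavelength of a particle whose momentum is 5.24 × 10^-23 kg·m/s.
1.26 × 10^-11 m

Using the de Broglie relation λ = h/p:

λ = h/p
λ = (6.626 × 10^-34 J·s) / (5.24 × 10^-23 kg·m/s)
λ = 1.26 × 10^-11 m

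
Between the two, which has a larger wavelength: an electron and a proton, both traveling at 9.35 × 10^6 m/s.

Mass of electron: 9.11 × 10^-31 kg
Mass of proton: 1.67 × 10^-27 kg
The electron has the longer wavelength.

Using λ = h/(mv), since both particles have the same velocity, the wavelength depends only on mass.

For electron: λ₁ = h/(m₁v) = 7.78 × 10^-11 m
For proton: λ₂ = h/(m₂v) = 4.24 × 10^-14 m

Since λ ∝ 1/m at constant velocity, the lighter particle has the longer wavelength.

The electron has the longer de Broglie wavelength.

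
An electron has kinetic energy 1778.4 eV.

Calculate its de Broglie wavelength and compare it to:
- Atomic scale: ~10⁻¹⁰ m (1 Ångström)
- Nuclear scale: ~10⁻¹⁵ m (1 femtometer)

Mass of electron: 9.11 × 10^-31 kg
λ = 2.91 × 10^-11 m, which is between nuclear and atomic scales.

Using λ = h/√(2mKE):

KE = 1778.4 eV = 2.849 × 10^-16 J

λ = h/√(2mKE)
λ = (6.626 × 10^-34 J·s) / √(2 × 9.11 × 10^-31 kg × 2.849 × 10^-16 J)
λ = 2.91 × 10^-11 m

Comparison:
- Atomic scale (10⁻¹⁰ m): λ is 0.29× this size
- Nuclear scale (10⁻¹⁵ m): λ is 2.9e+04× this size

The wavelength is between nuclear and atomic scales.

This wavelength is appropriate for probing atomic structure but too large for nuclear physics experiments.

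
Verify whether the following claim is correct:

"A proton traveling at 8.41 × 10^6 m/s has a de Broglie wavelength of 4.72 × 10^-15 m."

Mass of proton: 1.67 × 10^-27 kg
False

The claim is incorrect.

Using λ = h/(mv):
λ = (6.626 × 10^-34 J·s) / (1.67 × 10^-27 kg × 8.41 × 10^6 m/s)
λ = 4.72 × 10^-14 m

The actual wavelength differs from the claimed 4.72 × 10^-15 m.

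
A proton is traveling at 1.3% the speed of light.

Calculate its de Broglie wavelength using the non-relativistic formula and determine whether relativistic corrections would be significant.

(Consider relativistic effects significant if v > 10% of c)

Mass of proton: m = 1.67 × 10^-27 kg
No, relativistic corrections are not needed.

Using the non-relativistic de Broglie formula λ = h/(mv):

v = 1.3% × c = 3.897 × 10^6 m/s

λ = h/(mv)
λ = (6.626 × 10^-34 J·s) / (1.67 × 10^-27 kg × 3.897 × 10^6 m/s)
λ = 1.02 × 10^-13 m

Since v = 1.3% of c < 10% of c, relativistic corrections are NOT significant and this non-relativistic result is a good approximation.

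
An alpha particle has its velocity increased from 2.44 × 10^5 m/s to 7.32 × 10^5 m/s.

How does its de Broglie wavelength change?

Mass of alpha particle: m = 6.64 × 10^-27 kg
The wavelength decreases by a factor of 3.

Using λ = h/(mv):

Initial wavelength: λ₁ = h/(mv₁) = 4.09 × 10^-13 m
Final wavelength: λ₂ = h/(mv₂) = 1.36 × 10^-13 m

Since λ ∝ 1/v, when velocity increases by a factor of 3, the wavelength decreases by a factor of 3.

λ₂/λ₁ = v₁/v₂ = 1/3

The wavelength decreases by a factor of 3.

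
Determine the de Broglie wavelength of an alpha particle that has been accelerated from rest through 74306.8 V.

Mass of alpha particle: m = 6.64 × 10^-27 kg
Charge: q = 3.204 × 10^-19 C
3.73 × 10^-14 m

When a particle is accelerated through voltage V, it gains kinetic energy KE = qV.

The de Broglie wavelength is then λ = h/√(2mqV):

λ = h/√(2mqV)
λ = (6.626 × 10^-34 J·s) / √(2 × 6.64 × 10^-27 kg × 3.204 × 10^-19 C × 74306.8 V)
λ = 3.73 × 10^-14 m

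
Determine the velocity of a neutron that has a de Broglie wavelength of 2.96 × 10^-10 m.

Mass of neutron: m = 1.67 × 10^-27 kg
1.34 × 10^3 m/s

From the de Broglie relation λ = h/(mv), we solve for v:

v = h/(mλ)
v = (6.626 × 10^-34 J·s) / (1.67 × 10^-27 kg × 2.96 × 10^-10 m)
v = 1.34 × 10^3 m/s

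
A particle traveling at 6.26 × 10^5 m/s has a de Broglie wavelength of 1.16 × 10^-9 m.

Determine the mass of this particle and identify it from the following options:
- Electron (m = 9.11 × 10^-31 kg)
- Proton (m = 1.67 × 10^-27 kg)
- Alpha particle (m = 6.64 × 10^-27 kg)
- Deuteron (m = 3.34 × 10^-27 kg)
The particle is an electron.

From λ = h/(mv), solve for mass:

m = h/(λv)
m = (6.626 × 10^-34 J·s) / (1.16 × 10^-9 m × 6.26 × 10^5 m/s)
m = 9.12 × 10^-31 kg

Comparing with the listed masses, this is closest to an electron.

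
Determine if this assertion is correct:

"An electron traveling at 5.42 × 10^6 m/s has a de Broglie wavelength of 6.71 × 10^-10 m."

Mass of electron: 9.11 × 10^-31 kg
False

The claim is incorrect.

Using λ = h/(mv):
λ = (6.626 × 10^-34 J·s) / (9.11 × 10^-31 kg × 5.42 × 10^6 m/s)
λ = 1.34 × 10^-10 m

The actual wavelength differs from the claimed 6.71 × 10^-10 m.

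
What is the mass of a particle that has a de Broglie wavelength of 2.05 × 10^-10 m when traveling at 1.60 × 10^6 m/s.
2.02 × 10^-30 kg

From the de Broglie relation λ = h/(mv), we solve for m:

m = h/(λv)
m = (6.626 × 10^-34 J·s) / (2.05 × 10^-10 m × 1.60 × 10^6 m/s)
m = 2.02 × 10^-30 kg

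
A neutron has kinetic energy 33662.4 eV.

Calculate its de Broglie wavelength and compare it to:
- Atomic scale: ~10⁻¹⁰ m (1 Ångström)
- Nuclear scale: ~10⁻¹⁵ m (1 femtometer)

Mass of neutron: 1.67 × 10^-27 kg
λ = 1.56 × 10^-13 m, which is between nuclear and atomic scales.

Using λ = h/√(2mKE):

KE = 33662.4 eV = 5.393 × 10^-15 J

λ = h/√(2mKE)
λ = (6.626 × 10^-34 J·s) / √(2 × 1.67 × 10^-27 kg × 5.393 × 10^-15 J)
λ = 1.56 × 10^-13 m

Comparison:
- Atomic scale (10⁻¹⁰ m): λ is 0.0016× this size
- Nuclear scale (10⁻¹⁵ m): λ is 1.6e+02× this size

The wavelength is between nuclear and atomic scales.

This wavelength is appropriate for probing atomic structure but too large for nuclear physics experiments.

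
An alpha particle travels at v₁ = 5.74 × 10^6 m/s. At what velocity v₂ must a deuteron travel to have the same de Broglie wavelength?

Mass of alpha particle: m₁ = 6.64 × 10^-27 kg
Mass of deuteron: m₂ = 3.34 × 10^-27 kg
v₂ = 1.14 × 10^7 m/s

For equal de Broglie wavelengths: λ₁ = λ₂

h/(m₁v₁) = h/(m₂v₂)
m₁v₁ = m₂v₂
v₂ = v₁ · (m₁/m₂)

v₂ = 5.74 × 10^6 m/s × (6.64 × 10^-27 kg / 3.34 × 10^-27 kg)
v₂ = 1.14 × 10^7 m/s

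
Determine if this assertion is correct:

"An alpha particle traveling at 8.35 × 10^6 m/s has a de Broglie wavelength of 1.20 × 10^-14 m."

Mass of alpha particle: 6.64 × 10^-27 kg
True

The claim is correct.

Using λ = h/(mv):
λ = (6.626 × 10^-34 J·s) / (6.64 × 10^-27 kg × 8.35 × 10^6 m/s)
λ = 1.20 × 10^-14 m

This matches the claimed value.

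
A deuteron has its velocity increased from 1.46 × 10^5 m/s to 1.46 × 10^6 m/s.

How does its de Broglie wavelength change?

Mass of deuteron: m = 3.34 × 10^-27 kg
The wavelength decreases by a factor of 10.

Using λ = h/(mv):

Initial wavelength: λ₁ = h/(mv₁) = 1.36 × 10^-12 m
Final wavelength: λ₂ = h/(mv₂) = 1.36 × 10^-13 m

Since λ ∝ 1/v, when velocity increases by a factor of 10, the wavelength decreases by a factor of 10.

λ₂/λ₁ = v₁/v₂ = 1/10

The wavelength decreases by a factor of 10.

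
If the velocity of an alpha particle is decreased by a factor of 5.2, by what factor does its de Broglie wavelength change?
The wavelength increases by a factor of 5.2.

From λ = h/(mv), the wavelength is inversely proportional to velocity:

λ ∝ 1/v

If v → v/5.2, then λ → 5.2λ

When velocity is decreased by a factor of 5.2, the wavelength increases by a factor of 5.2.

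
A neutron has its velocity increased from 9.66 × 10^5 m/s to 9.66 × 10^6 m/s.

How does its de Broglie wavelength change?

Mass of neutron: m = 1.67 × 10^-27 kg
The wavelength decreases by a factor of 10.

Using λ = h/(mv):

Initial wavelength: λ₁ = h/(mv₁) = 4.11 × 10^-13 m
Final wavelength: λ₂ = h/(mv₂) = 4.11 × 10^-14 m

Since λ ∝ 1/v, when velocity increases by a factor of 10, the wavelength decreases by a factor of 10.

λ₂/λ₁ = v₁/v₂ = 1/10

The wavelength decreases by a factor of 10.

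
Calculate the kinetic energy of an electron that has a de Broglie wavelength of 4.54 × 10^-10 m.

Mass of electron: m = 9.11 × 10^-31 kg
1.17 × 10^-18 J (or 7.30 eV)

From λ = h/√(2mKE), we solve for KE:

λ² = h²/(2mKE)
KE = h²/(2mλ²)
KE = (6.626 × 10^-34 J·s)² / (2 × 9.11 × 10^-31 kg × (4.54 × 10^-10 m)²)
KE = 1.17 × 10^-18 J
KE = 7.30 eV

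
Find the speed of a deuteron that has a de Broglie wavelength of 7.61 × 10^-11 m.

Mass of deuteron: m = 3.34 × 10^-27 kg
2.61 × 10^3 m/s

From the de Broglie relation λ = h/(mv), we solve for v:

v = h/(mλ)
v = (6.626 × 10^-34 J·s) / (3.34 × 10^-27 kg × 7.61 × 10^-11 m)
v = 2.61 × 10^3 m/s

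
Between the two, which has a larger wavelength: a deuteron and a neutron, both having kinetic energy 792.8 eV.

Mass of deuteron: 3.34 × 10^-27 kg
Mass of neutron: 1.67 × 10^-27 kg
The neutron has the longer wavelength.

Using λ = h/√(2mKE):

For deuteron: λ₁ = h/√(2m₁KE) = 7.19 × 10^-13 m
For neutron: λ₂ = h/√(2m₂KE) = 1.02 × 10^-12 m

Since λ ∝ 1/√m at constant kinetic energy, the lighter particle has the longer wavelength.

The neutron has the longer de Broglie wavelength.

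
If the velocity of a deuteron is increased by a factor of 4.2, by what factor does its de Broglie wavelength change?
The wavelength decreases by a factor of 4.2.

From λ = h/(mv), the wavelength is inversely proportional to velocity:

λ ∝ 1/v

If v → 4.2v, then λ → λ/4.2

When velocity is increased by a factor of 4.2, the wavelength decreases by a factor of 4.2.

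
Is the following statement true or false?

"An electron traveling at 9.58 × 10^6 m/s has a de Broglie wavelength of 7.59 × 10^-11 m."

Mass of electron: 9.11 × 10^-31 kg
True

The claim is correct.

Using λ = h/(mv):
λ = (6.626 × 10^-34 J·s) / (9.11 × 10^-31 kg × 9.58 × 10^6 m/s)
λ = 7.59 × 10^-11 m

This matches the claimed value.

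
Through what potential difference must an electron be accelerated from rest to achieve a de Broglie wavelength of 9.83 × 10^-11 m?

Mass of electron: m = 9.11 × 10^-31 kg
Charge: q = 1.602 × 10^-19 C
156 V

From λ = h/√(2mqV), we solve for V:

λ² = h²/(2mqV)
V = h²/(2mqλ²)
V = (6.626 × 10^-34 J·s)² / (2 × 9.11 × 10^-31 kg × 1.602 × 10^-19 C × (9.83 × 10^-11 m)²)
V = 156 V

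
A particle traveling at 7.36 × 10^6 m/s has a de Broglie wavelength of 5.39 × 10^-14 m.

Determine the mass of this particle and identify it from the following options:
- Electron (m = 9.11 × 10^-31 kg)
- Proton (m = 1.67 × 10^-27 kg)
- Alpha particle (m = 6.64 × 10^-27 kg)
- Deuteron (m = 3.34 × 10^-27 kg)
The particle is a proton.

From λ = h/(mv), solve for mass:

m = h/(λv)
m = (6.626 × 10^-34 J·s) / (5.39 × 10^-14 m × 7.36 × 10^6 m/s)
m = 1.67 × 10^-27 kg

Comparing with the listed masses, this is closest to a proton.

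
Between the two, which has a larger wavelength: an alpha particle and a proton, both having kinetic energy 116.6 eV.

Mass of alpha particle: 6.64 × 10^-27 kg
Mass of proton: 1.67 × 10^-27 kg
The proton has the longer wavelength.

Using λ = h/√(2mKE):

For alpha particle: λ₁ = h/√(2m₁KE) = 1.33 × 10^-12 m
For proton: λ₂ = h/√(2m₂KE) = 2.65 × 10^-12 m

Since λ ∝ 1/√m at constant kinetic energy, the lighter particle has the longer wavelength.

The proton has the longer de Broglie wavelength.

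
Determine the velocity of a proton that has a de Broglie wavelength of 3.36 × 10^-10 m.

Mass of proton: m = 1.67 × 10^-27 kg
1.18 × 10^3 m/s

From the de Broglie relation λ = h/(mv), we solve for v:

v = h/(mλ)
v = (6.626 × 10^-34 J·s) / (1.67 × 10^-27 kg × 3.36 × 10^-10 m)
v = 1.18 × 10^3 m/s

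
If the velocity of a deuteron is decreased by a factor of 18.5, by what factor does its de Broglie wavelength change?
The wavelength increases by a factor of 18.5.

From λ = h/(mv), the wavelength is inversely proportional to velocity:

λ ∝ 1/v

If v → v/18.5, then λ → 18.5λ

When velocity is decreased by a factor of 18.5, the wavelength increases by a factor of 18.5.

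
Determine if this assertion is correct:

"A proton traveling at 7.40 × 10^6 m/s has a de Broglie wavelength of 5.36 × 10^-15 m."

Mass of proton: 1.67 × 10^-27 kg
False

The claim is incorrect.

Using λ = h/(mv):
λ = (6.626 × 10^-34 J·s) / (1.67 × 10^-27 kg × 7.40 × 10^6 m/s)
λ = 5.36 × 10^-14 m

The actual wavelength differs from the claimed 5.36 × 10^-15 m.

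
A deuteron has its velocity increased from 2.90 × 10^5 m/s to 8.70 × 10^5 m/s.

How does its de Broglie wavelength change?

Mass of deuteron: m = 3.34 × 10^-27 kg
The wavelength decreases by a factor of 3.

Using λ = h/(mv):

Initial wavelength: λ₁ = h/(mv₁) = 6.84 × 10^-13 m
Final wavelength: λ₂ = h/(mv₂) = 2.28 × 10^-13 m

Since λ ∝ 1/v, when velocity increases by a factor of 3, the wavelength decreases by a factor of 3.

λ₂/λ₁ = v₁/v₂ = 1/3

The wavelength decreases by a factor of 3.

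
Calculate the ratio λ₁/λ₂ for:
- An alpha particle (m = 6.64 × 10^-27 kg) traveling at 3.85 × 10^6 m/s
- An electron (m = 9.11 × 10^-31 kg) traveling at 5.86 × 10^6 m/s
λ₁/λ₂ = 2.09 × 10^-4

Using λ = h/(mv):

λ₁ = h/(m₁v₁) = 2.59 × 10^-14 m
λ₂ = h/(m₂v₂) = 1.24 × 10^-10 m

Ratio λ₁/λ₂ = (m₂v₂)/(m₁v₁)
         = (9.11 × 10^-31 kg × 5.86 × 10^6 m/s) / (6.64 × 10^-27 kg × 3.85 × 10^6 m/s)
         = 2.09 × 10^-4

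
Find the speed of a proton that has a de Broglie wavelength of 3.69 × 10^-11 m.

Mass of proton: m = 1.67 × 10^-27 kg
1.08 × 10^4 m/s

From the de Broglie relation λ = h/(mv), we solve for v:

v = h/(mλ)
v = (6.626 × 10^-34 J·s) / (1.67 × 10^-27 kg × 3.69 × 10^-11 m)
v = 1.08 × 10^4 m/s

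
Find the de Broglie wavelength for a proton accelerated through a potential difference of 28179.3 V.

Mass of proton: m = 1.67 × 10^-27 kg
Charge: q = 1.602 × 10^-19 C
1.71 × 10^-13 m

When a particle is accelerated through voltage V, it gains kinetic energy KE = qV.

The de Broglie wavelength is then λ = h/√(2mqV):

λ = h/√(2mqV)
λ = (6.626 × 10^-34 J·s) / √(2 × 1.67 × 10^-27 kg × 1.602 × 10^-19 C × 28179.3 V)
λ = 1.71 × 10^-13 m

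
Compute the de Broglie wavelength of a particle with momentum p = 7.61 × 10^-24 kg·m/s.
8.71 × 10^-11 m

Using the de Broglie relation λ = h/p:

λ = h/p
λ = (6.626 × 10^-34 J·s) / (7.61 × 10^-24 kg·m/s)
λ = 8.71 × 10^-11 m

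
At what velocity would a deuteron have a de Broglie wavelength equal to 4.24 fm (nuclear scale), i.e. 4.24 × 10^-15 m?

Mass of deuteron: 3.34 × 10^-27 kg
4.68 × 10^7 m/s

From λ = h/(mv), solve for v:

v = h/(mλ)
v = (6.626 × 10^-34 J·s) / (3.34 × 10^-27 kg × 4.24 × 10^-15 m)
v = 4.68 × 10^7 m/s

Note: This velocity is 15.6% of the speed of light, so relativistic corrections would be needed for a more accurate calculation.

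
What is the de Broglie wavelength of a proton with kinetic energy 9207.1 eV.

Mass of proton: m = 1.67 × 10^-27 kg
2.99 × 10^-13 m

Using λ = h/√(2mKE):

First convert KE to Joules: KE = 9207.1 eV = 1.475 × 10^-15 J

λ = h/√(2mKE)
λ = (6.626 × 10^-34 J·s) / √(2 × 1.67 × 10^-27 kg × 1.475 × 10^-15 J)
λ = 2.99 × 10^-13 m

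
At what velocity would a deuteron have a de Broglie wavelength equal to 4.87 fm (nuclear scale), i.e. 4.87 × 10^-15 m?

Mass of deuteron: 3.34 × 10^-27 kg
4.07 × 10^7 m/s

From λ = h/(mv), solve for v:

v = h/(mλ)
v = (6.626 × 10^-34 J·s) / (3.34 × 10^-27 kg × 4.87 × 10^-15 m)
v = 4.07 × 10^7 m/s

Note: This velocity is 13.6% of the speed of light, so relativistic corrections would be needed for a more accurate calculation.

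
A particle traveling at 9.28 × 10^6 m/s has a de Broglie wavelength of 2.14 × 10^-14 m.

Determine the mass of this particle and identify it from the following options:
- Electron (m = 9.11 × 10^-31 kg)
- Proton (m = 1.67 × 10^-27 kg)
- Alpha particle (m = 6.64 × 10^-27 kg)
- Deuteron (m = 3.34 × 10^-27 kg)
The particle is a deuteron.

From λ = h/(mv), solve for mass:

m = h/(λv)
m = (6.626 × 10^-34 J·s) / (2.14 × 10^-14 m × 9.28 × 10^6 m/s)
m = 3.34 × 10^-27 kg

Comparing with the listed masses, this is closest to a deuteron.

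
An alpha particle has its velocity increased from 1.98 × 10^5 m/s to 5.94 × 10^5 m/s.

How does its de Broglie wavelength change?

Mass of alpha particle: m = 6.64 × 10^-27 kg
The wavelength decreases by a factor of 3.

Using λ = h/(mv):

Initial wavelength: λ₁ = h/(mv₁) = 5.04 × 10^-13 m
Final wavelength: λ₂ = h/(mv₂) = 1.68 × 10^-13 m

Since λ ∝ 1/v, when velocity increases by a factor of 3, the wavelength decreases by a factor of 3.

λ₂/λ₁ = v₁/v₂ = 1/3

The wavelength decreases by a factor of 3.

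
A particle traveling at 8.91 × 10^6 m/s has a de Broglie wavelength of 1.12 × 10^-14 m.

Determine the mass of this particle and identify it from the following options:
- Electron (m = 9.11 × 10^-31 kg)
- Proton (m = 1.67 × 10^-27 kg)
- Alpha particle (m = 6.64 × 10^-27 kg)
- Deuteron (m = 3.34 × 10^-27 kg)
The particle is an alpha particle.

From λ = h/(mv), solve for mass:

m = h/(λv)
m = (6.626 × 10^-34 J·s) / (1.12 × 10^-14 m × 8.91 × 10^6 m/s)
m = 6.64 × 10^-27 kg

Comparing with the listed masses, this is closest to an alpha particle.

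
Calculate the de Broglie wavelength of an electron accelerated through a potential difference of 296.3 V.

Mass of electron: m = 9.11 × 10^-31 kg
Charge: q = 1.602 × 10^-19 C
7.12 × 10^-11 m

When a particle is accelerated through voltage V, it gains kinetic energy KE = qV.

The de Broglie wavelength is then λ = h/√(2mqV):

λ = h/√(2mqV)
λ = (6.626 × 10^-34 J·s) / √(2 × 9.11 × 10^-31 kg × 1.602 × 10^-19 C × 296.3 V)
λ = 7.12 × 10^-11 m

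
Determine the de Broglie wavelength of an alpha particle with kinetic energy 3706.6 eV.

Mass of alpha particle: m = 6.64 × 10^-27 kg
2.36 × 10^-13 m

Using λ = h/√(2mKE):

First convert KE to Joules: KE = 3706.6 eV = 5.939 × 10^-16 J

λ = h/√(2mKE)
λ = (6.626 × 10^-34 J·s) / √(2 × 6.64 × 10^-27 kg × 5.939 × 10^-16 J)
λ = 2.36 × 10^-13 m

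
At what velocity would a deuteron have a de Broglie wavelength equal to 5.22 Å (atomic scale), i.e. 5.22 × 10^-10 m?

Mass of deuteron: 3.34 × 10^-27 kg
3.80 × 10^2 m/s

From λ = h/(mv), solve for v:

v = h/(mλ)
v = (6.626 × 10^-34 J·s) / (3.34 × 10^-27 kg × 5.22 × 10^-10 m)
v = 3.80 × 10^2 m/s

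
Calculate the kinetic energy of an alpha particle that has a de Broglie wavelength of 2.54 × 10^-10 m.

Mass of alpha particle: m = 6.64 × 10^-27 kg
5.12 × 10^-22 J (or 3.20 × 10^-3 eV)

From λ = h/√(2mKE), we solve for KE:

λ² = h²/(2mKE)
KE = h²/(2mλ²)
KE = (6.626 × 10^-34 J·s)² / (2 × 6.64 × 10^-27 kg × (2.54 × 10^-10 m)²)
KE = 5.12 × 10^-22 J
KE = 3.20 × 10^-3 eV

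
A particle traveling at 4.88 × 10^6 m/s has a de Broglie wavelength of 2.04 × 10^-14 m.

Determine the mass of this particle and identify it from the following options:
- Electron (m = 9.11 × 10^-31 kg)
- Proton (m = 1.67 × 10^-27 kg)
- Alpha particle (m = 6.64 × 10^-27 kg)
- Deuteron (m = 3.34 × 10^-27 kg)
The particle is an alpha particle.

From λ = h/(mv), solve for mass:

m = h/(λv)
m = (6.626 × 10^-34 J·s) / (2.04 × 10^-14 m × 4.88 × 10^6 m/s)
m = 6.66 × 10^-27 kg

Comparing with the listed masses, this is closest to an alpha particle.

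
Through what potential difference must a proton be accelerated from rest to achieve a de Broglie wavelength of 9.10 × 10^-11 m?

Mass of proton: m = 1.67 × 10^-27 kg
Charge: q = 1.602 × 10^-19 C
9.91 × 10^-2 V

From λ = h/√(2mqV), we solve for V:

λ² = h²/(2mqV)
V = h²/(2mqλ²)
V = (6.626 × 10^-34 J·s)² / (2 × 1.67 × 10^-27 kg × 1.602 × 10^-19 C × (9.10 × 10^-11 m)²)
V = 9.91 × 10^-2 V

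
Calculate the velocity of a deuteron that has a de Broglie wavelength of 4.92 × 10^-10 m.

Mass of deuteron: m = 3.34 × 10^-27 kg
4.03 × 10^2 m/s

From the de Broglie relation λ = h/(mv), we solve for v:

v = h/(mλ)
v = (6.626 × 10^-34 J·s) / (3.34 × 10^-27 kg × 4.92 × 10^-10 m)
v = 4.03 × 10^2 m/s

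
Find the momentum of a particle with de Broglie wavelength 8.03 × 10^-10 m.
8.25 × 10^-25 kg·m/s

From the de Broglie relation λ = h/p, we solve for p:

p = h/λ
p = (6.626 × 10^-34 J·s) / (8.03 × 10^-10 m)
p = 8.25 × 10^-25 kg·m/s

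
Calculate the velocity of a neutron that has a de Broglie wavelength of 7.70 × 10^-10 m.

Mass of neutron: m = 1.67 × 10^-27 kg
5.15 × 10^2 m/s

From the de Broglie relation λ = h/(mv), we solve for v:

v = h/(mλ)
v = (6.626 × 10^-34 J·s) / (1.67 × 10^-27 kg × 7.70 × 10^-10 m)
v = 5.15 × 10^2 m/s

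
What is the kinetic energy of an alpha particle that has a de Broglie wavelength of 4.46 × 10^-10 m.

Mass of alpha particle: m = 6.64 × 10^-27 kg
1.66 × 10^-22 J (or 1.04 × 10^-3 eV)

From λ = h/√(2mKE), we solve for KE:

λ² = h²/(2mKE)
KE = h²/(2mλ²)
KE = (6.626 × 10^-34 J·s)² / (2 × 6.64 × 10^-27 kg × (4.46 × 10^-10 m)²)
KE = 1.66 × 10^-22 J
KE = 1.04 × 10^-3 eV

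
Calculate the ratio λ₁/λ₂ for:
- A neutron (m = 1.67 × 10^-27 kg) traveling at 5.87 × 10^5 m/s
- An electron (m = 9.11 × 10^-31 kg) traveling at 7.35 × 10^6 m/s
λ₁/λ₂ = 6.83 × 10^-3

Using λ = h/(mv):

λ₁ = h/(m₁v₁) = 6.76 × 10^-13 m
λ₂ = h/(m₂v₂) = 9.90 × 10^-11 m

Ratio λ₁/λ₂ = (m₂v₂)/(m₁v₁)
         = (9.11 × 10^-31 kg × 7.35 × 10^6 m/s) / (1.67 × 10^-27 kg × 5.87 × 10^5 m/s)
         = 6.83 × 10^-3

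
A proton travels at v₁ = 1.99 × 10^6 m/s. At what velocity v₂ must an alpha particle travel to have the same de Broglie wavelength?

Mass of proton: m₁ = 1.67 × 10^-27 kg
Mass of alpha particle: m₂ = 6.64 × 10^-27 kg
v₂ = 5.00 × 10^5 m/s

For equal de Broglie wavelengths: λ₁ = λ₂

h/(m₁v₁) = h/(m₂v₂)
m₁v₁ = m₂v₂
v₂ = v₁ · (m₁/m₂)

v₂ = 1.99 × 10^6 m/s × (1.67 × 10^-27 kg / 6.64 × 10^-27 kg)
v₂ = 5.00 × 10^5 m/s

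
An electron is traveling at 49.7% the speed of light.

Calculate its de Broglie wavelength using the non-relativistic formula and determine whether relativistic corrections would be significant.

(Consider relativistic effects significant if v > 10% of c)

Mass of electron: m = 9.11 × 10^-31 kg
Yes, relativistic corrections are needed.

Using the non-relativistic de Broglie formula λ = h/(mv):

v = 49.7% × c = 1.490 × 10^8 m/s

λ = h/(mv)
λ = (6.626 × 10^-34 J·s) / (9.11 × 10^-31 kg × 1.490 × 10^8 m/s)
λ = 4.88 × 10^-12 m

Since v = 49.7% of c > 10% of c, relativistic corrections ARE significant and the actual wavelength would differ from this non-relativistic estimate.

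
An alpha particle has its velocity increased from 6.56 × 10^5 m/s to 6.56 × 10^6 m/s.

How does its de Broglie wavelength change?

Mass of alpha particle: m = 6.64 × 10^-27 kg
The wavelength decreases by a factor of 10.

Using λ = h/(mv):

Initial wavelength: λ₁ = h/(mv₁) = 1.52 × 10^-13 m
Final wavelength: λ₂ = h/(mv₂) = 1.52 × 10^-14 m

Since λ ∝ 1/v, when velocity increases by a factor of 10, the wavelength decreases by a factor of 10.

λ₂/λ₁ = v₁/v₂ = 1/10

The wavelength decreases by a factor of 10.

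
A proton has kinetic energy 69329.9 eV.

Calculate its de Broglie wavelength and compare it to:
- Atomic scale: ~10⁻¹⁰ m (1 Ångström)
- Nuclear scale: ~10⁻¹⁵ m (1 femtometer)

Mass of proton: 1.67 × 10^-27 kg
λ = 1.09 × 10^-13 m, which is between nuclear and atomic scales.

Using λ = h/√(2mKE):

KE = 69329.9 eV = 1.111 × 10^-14 J

λ = h/√(2mKE)
λ = (6.626 × 10^-34 J·s) / √(2 × 1.67 × 10^-27 kg × 1.111 × 10^-14 J)
λ = 1.09 × 10^-13 m

Comparison:
- Atomic scale (10⁻¹⁰ m): λ is 0.0011× this size
- Nuclear scale (10⁻¹⁵ m): λ is 1.1e+02× this size

The wavelength is between nuclear and atomic scales.

This wavelength is appropriate for probing atomic structure but too large for nuclear physics experiments.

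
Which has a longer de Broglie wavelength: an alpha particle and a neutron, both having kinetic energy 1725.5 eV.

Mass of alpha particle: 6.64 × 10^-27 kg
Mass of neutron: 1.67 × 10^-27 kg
The neutron has the longer wavelength.

Using λ = h/√(2mKE):

For alpha particle: λ₁ = h/√(2m₁KE) = 3.46 × 10^-13 m
For neutron: λ₂ = h/√(2m₂KE) = 6.90 × 10^-13 m

Since λ ∝ 1/√m at constant kinetic energy, the lighter particle has the longer wavelength.

The neutron has the longer de Broglie wavelength.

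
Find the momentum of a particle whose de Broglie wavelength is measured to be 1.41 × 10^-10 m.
4.70 × 10^-24 kg·m/s

From the de Broglie relation λ = h/p, we solve for p:

p = h/λ
p = (6.626 × 10^-34 J·s) / (1.41 × 10^-10 m)
p = 4.70 × 10^-24 kg·m/s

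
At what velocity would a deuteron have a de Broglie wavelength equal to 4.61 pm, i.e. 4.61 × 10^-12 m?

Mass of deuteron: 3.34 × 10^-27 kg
4.30 × 10^4 m/s

From λ = h/(mv), solve for v:

v = h/(mλ)
v = (6.626 × 10^-34 J·s) / (3.34 × 10^-27 kg × 4.61 × 10^-12 m)
v = 4.30 × 10^4 m/s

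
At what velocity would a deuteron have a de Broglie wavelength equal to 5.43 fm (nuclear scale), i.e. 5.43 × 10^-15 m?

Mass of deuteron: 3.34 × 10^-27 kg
3.65 × 10^7 m/s

From λ = h/(mv), solve for v:

v = h/(mλ)
v = (6.626 × 10^-34 J·s) / (3.34 × 10^-27 kg × 5.43 × 10^-15 m)
v = 3.65 × 10^7 m/s

Note: This velocity is 12.2% of the speed of light, so relativistic corrections would be needed for a more accurate calculation.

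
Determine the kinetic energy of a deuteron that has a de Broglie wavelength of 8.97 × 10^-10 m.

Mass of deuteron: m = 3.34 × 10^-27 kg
8.17 × 10^-23 J (or 5.10 × 10^-4 eV)

From λ = h/√(2mKE), we solve for KE:

λ² = h²/(2mKE)
KE = h²/(2mλ²)
KE = (6.626 × 10^-34 J·s)² / (2 × 3.34 × 10^-27 kg × (8.97 × 10^-10 m)²)
KE = 8.17 × 10^-23 J
KE = 5.10 × 10^-4 eV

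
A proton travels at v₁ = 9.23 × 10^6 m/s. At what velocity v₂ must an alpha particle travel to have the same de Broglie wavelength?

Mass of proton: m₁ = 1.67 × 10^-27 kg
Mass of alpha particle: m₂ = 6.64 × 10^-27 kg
v₂ = 2.32 × 10^6 m/s

For equal de Broglie wavelengths: λ₁ = λ₂

h/(m₁v₁) = h/(m₂v₂)
m₁v₁ = m₂v₂
v₂ = v₁ · (m₁/m₂)

v₂ = 9.23 × 10^6 m/s × (1.67 × 10^-27 kg / 6.64 × 10^-27 kg)
v₂ = 2.32 × 10^6 m/s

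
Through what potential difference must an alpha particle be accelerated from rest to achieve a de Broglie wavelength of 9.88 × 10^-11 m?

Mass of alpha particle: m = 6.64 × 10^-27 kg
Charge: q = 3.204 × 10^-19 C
1.06 × 10^-2 V

From λ = h/√(2mqV), we solve for V:

λ² = h²/(2mqV)
V = h²/(2mqλ²)
V = (6.626 × 10^-34 J·s)² / (2 × 6.64 × 10^-27 kg × 3.204 × 10^-19 C × (9.88 × 10^-11 m)²)
V = 1.06 × 10^-2 V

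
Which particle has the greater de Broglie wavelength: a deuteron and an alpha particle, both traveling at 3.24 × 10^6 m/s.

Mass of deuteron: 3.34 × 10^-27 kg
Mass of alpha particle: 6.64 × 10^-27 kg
The deuteron has the longer wavelength.

Using λ = h/(mv), since both particles have the same velocity, the wavelength depends only on mass.

For deuteron: λ₁ = h/(m₁v) = 6.12 × 10^-14 m
For alpha particle: λ₂ = h/(m₂v) = 3.08 × 10^-14 m

Since λ ∝ 1/m at constant velocity, the lighter particle has the longer wavelength.

The deuteron has the longer de Broglie wavelength.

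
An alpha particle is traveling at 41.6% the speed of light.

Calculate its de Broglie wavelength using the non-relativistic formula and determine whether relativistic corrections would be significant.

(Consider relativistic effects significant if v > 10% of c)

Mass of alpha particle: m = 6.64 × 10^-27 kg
Yes, relativistic corrections are needed.

Using the non-relativistic de Broglie formula λ = h/(mv):

v = 41.6% × c = 1.247 × 10^8 m/s

λ = h/(mv)
λ = (6.626 × 10^-34 J·s) / (6.64 × 10^-27 kg × 1.247 × 10^8 m/s)
λ = 8.00 × 10^-16 m

Since v = 41.6% of c > 10% of c, relativistic corrections ARE significant and the actual wavelength would differ from this non-relativistic estimate.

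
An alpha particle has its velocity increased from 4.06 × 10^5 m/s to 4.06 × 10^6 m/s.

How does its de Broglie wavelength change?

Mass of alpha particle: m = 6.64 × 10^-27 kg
The wavelength decreases by a factor of 10.

Using λ = h/(mv):

Initial wavelength: λ₁ = h/(mv₁) = 2.46 × 10^-13 m
Final wavelength: λ₂ = h/(mv₂) = 2.46 × 10^-14 m

Since λ ∝ 1/v, when velocity increases by a factor of 10, the wavelength decreases by a factor of 10.

λ₂/λ₁ = v₁/v₂ = 1/10

The wavelength decreases by a factor of 10.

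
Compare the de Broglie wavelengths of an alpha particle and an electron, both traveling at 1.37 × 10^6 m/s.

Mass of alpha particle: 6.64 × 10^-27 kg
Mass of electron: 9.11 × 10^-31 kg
The electron has the longer wavelength.

Using λ = h/(mv), since both particles have the same velocity, the wavelength depends only on mass.

For alpha particle: λ₁ = h/(m₁v) = 7.28 × 10^-14 m
For electron: λ₂ = h/(m₂v) = 5.31 × 10^-10 m

Since λ ∝ 1/m at constant velocity, the lighter particle has the longer wavelength.

The electron has the longer de Broglie wavelength.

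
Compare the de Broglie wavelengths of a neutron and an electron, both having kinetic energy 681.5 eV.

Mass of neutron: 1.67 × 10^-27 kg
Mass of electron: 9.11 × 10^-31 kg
The electron has the longer wavelength.

Using λ = h/√(2mKE):

For neutron: λ₁ = h/√(2m₁KE) = 1.10 × 10^-12 m
For electron: λ₂ = h/√(2m₂KE) = 4.70 × 10^-11 m

Since λ ∝ 1/√m at constant kinetic energy, the lighter particle has the longer wavelength.

The electron has the longer de Broglie wavelength.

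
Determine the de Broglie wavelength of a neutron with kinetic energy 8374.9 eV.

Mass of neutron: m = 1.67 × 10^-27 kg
3.13 × 10^-13 m

Using λ = h/√(2mKE):

First convert KE to Joules: KE = 8374.9 eV = 1.342 × 10^-15 J

λ = h/√(2mKE)
λ = (6.626 × 10^-34 J·s) / √(2 × 1.67 × 10^-27 kg × 1.342 × 10^-15 J)
λ = 3.13 × 10^-13 m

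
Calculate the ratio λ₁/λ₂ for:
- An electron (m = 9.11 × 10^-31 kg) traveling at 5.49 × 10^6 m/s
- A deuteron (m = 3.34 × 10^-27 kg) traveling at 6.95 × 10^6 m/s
λ₁/λ₂ = 4.64 × 10^3

Using λ = h/(mv):

λ₁ = h/(m₁v₁) = 1.32 × 10^-10 m
λ₂ = h/(m₂v₂) = 2.85 × 10^-14 m

Ratio λ₁/λ₂ = (m₂v₂)/(m₁v₁)
         = (3.34 × 10^-27 kg × 6.95 × 10^6 m/s) / (9.11 × 10^-31 kg × 5.49 × 10^6 m/s)
         = 4.64 × 10^3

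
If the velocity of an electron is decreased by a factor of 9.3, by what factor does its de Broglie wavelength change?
The wavelength increases by a factor of 9.3.

From λ = h/(mv), the wavelength is inversely proportional to velocity:

λ ∝ 1/v

If v → v/9.3, then λ → 9.3λ

When velocity is decreased by a factor of 9.3, the wavelength increases by a factor of 9.3.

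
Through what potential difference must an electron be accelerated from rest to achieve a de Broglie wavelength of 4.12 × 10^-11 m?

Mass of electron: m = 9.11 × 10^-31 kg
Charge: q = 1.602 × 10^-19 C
886 V

From λ = h/√(2mqV), we solve for V:

λ² = h²/(2mqV)
V = h²/(2mqλ²)
V = (6.626 × 10^-34 J·s)² / (2 × 9.11 × 10^-31 kg × 1.602 × 10^-19 C × (4.12 × 10^-11 m)²)
V = 886 V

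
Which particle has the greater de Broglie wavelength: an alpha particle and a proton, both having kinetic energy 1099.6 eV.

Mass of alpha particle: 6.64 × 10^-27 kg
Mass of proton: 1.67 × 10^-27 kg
The proton has the longer wavelength.

Using λ = h/√(2mKE):

For alpha particle: λ₁ = h/√(2m₁KE) = 4.33 × 10^-13 m
For proton: λ₂ = h/√(2m₂KE) = 8.64 × 10^-13 m

Since λ ∝ 1/√m at constant kinetic energy, the lighter particle has the longer wavelength.

The proton has the longer de Broglie wavelength.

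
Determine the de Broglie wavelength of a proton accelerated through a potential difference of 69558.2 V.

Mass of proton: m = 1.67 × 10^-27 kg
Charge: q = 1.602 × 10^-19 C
1.09 × 10^-13 m

When a particle is accelerated through voltage V, it gains kinetic energy KE = qV.

The de Broglie wavelength is then λ = h/√(2mqV):

λ = h/√(2mqV)
λ = (6.626 × 10^-34 J·s) / √(2 × 1.67 × 10^-27 kg × 1.602 × 10^-19 C × 69558.2 V)
λ = 1.09 × 10^-13 m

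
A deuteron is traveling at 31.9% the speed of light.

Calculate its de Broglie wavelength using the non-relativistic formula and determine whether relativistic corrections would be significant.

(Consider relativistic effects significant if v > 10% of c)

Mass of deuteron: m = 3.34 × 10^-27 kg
Yes, relativistic corrections are needed.

Using the non-relativistic de Broglie formula λ = h/(mv):

v = 31.9% × c = 9.563 × 10^7 m/s

λ = h/(mv)
λ = (6.626 × 10^-34 J·s) / (3.34 × 10^-27 kg × 9.563 × 10^7 m/s)
λ = 2.07 × 10^-15 m

Since v = 31.9% of c > 10% of c, relativistic corrections ARE significant and the actual wavelength would differ from this non-relativistic estimate.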